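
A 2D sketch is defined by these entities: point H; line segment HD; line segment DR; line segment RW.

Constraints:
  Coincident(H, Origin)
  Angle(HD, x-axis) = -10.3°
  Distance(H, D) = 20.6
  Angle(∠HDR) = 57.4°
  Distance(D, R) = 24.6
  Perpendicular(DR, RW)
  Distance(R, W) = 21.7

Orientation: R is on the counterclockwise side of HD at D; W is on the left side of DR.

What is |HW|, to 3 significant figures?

14.2

H is at the origin; HD runs at -10.3° with length 20.6, so D = 20.6·(cos -10.3°, sin -10.3°) = (20.3, -3.68). ∠HDR = 57.4°, so DR runs at -10.3° + (180° − 57.4°) = 112° from the x-axis; with |DR| = 24.6, R = D + 24.6·(cos 112°, sin 112°) = (10.9, 19.1). DR is perpendicular to RW; with |RW| = 21.7 on the left of DR, W = R + 21.7·(-0.925, -0.379) = (-9.14, 10.8). Then |HW| = |W − H| = 14.2.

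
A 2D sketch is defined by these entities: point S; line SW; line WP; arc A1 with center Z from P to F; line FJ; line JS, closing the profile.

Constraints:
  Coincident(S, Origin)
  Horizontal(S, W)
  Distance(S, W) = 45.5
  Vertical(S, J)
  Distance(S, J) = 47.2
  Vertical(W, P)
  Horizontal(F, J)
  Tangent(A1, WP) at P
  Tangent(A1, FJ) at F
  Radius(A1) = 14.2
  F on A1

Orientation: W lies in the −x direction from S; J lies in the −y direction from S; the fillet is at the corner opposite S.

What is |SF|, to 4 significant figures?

56.64

S is at the origin; S and W share the same y with |SW| = 45.5 and W on the −x side, so W = (-45.50, 0.000). SJ is vertical with |SJ| = 47.2 and J on the −y side, so J = (0.000, -47.20). The virtual corner opposite S is at (-45.50, -47.20). Since A1 is tangent to WP there, ZP ⟂ WP and A1 meets FJ tangentially, so ZF is at right angles to FJ, with radius 14.2, so the center Z sits 14.2 in from both sides at Z = (-31.30, -33.00). That places the tangent points at P = (-45.50, -33.00) on WP and F = (-31.30, -47.20) on FJ. Then |SF| = |F − S| = 56.64.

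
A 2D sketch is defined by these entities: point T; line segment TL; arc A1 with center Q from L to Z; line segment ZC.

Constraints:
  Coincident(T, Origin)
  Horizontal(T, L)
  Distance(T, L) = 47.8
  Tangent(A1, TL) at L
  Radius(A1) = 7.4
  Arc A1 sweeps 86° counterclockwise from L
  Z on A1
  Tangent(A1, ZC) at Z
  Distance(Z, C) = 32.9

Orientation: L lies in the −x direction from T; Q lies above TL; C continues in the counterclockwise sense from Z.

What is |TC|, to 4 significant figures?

55.04

T is at the origin; TL is horizontal with |TL| = 47.8 and L on the −x side, so L = (-47.80, 0.000). A1 meets TL tangentially, so QL is at right angles to TL, so Q = L + (0, 7.4) = (-47.80, 7.400). On A1, L sits at bearing -90° from Q; an 86° counterclockwise sweep puts Z at bearing -4°, so Z = Q + 7.4·(cos -4°, sin -4°) = (-40.42, 6.884). The tangent condition forces QZ to be normal to ZC, so ZC runs along (−sin -4°, cos -4°); with |ZC| = 32.9, C = (-38.12, 39.70). Then |TC| = |C − T| = 55.04.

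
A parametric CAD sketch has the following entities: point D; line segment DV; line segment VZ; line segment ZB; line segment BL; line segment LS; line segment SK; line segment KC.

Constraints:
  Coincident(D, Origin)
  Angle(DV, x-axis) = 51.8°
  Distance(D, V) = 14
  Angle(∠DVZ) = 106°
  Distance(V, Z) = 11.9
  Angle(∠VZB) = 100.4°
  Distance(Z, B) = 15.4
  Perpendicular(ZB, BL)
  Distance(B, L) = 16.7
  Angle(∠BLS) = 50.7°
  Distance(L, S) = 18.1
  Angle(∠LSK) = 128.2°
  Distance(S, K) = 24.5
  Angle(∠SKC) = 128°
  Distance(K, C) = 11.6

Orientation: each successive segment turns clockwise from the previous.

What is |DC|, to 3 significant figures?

44.2

D is at the origin; DV runs at 51.8° with length 14.0, so V = (8.66, 11.0). ∠DVZ = 106.0° gives VZ at -22.2° from the x-axis; with |VZ| = 11.9, Z = (19.7, 6.51). ∠VZB = 100.4° gives ZB at -102° from the x-axis; with |ZB| = 15.4, B = (16.5, -8.57). ZB is perpendicular to BL, so BL runs at 168°; with |BL| = 16.7, L = (0.179, -5.15). ∠BLS = 50.7° gives LS at 38.9° from the x-axis; with |LS| = 18.1, S = (14.3, 6.21). ∠LSK = 128.2° gives SK at -12.9° from the x-axis; with |SK| = 24.5, K = (38.1, 0.743). ∠SKC = 128.0° gives KC at -64.9° from the x-axis; with |KC| = 11.6, C = (43.1, -9.76). Then |DC| = |C − D| = 44.2.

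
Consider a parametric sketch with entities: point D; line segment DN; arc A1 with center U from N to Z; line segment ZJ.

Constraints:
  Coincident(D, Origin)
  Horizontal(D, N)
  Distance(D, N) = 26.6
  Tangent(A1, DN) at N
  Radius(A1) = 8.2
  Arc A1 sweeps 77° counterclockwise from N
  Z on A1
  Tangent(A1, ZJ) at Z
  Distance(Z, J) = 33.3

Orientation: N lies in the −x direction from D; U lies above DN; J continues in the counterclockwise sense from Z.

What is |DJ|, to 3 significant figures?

40.4

D is at the origin; D and N share the same y with |DN| = 26.6 and N on the −x side, so N = (-26.6, 0.00). Tangency of A1 to DN means the radius UN is perpendicular to DN, so U = N + (0, 8.2) = (-26.6, 8.20). On A1, N sits at bearing -90° from U; a 77° counterclockwise sweep puts Z at bearing -13°, so Z = U + 8.2·(cos -13°, sin -13°) = (-18.6, 6.36). Since A1 is tangent to ZJ there, UZ ⟂ ZJ, so ZJ runs along (−sin -13°, cos -13°); with |ZJ| = 33.3, J = (-11.1, 38.8). Then |DJ| = |J − D| = 40.4.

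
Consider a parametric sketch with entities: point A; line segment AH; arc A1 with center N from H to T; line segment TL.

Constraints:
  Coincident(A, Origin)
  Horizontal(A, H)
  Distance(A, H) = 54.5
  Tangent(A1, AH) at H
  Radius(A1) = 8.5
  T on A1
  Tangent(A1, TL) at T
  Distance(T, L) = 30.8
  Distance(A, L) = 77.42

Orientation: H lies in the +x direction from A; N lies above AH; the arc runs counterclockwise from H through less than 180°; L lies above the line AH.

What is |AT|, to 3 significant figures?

63.3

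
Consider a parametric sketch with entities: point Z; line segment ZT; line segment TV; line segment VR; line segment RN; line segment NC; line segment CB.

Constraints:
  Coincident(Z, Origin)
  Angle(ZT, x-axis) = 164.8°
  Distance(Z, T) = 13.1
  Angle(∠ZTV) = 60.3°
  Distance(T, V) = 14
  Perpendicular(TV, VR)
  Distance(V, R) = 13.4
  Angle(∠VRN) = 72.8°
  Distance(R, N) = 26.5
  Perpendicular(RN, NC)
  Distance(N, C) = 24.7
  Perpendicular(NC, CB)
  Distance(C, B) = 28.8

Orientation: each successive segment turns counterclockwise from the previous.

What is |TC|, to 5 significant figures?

18.472

Z is at the origin; ZT runs at 164.8° with length 13.1, so T = (-12.642, 3.4347). ∠ZTV = 60.3° gives TV at -75.500° from the x-axis; with |TV| = 14.0, V = (-9.1364, -10.119). TV ⟂ VR, so VR runs at 14.500°; with |VR| = 13.4, R = (3.8368, -6.7643). ∠VRN = 72.8° gives RN at 121.70° from the x-axis; with |RN| = 26.5, N = (-10.088, 15.782). RN is perpendicular to NC, so NC runs at -148.30°; with |NC| = 24.7, C = (-31.103, 2.8030). Then |TC| = |C − T| = 18.472.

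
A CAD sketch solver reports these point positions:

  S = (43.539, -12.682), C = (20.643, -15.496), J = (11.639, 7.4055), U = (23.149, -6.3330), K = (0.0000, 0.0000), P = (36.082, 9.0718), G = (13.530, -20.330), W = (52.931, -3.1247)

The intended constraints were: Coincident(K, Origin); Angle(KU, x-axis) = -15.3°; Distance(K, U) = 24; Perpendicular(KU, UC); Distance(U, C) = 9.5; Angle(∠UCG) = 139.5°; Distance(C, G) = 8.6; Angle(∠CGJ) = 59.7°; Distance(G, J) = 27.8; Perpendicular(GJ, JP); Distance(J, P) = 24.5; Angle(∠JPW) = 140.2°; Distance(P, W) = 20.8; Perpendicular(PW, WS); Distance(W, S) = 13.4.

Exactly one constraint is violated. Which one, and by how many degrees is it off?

Perpendicular(PW, WS) — off by 8.60°.

K = (0.00, 0.00) ✓; KU at -15.30° ✓; |KU| = 24.00 ✓; ∠(KU, UC) = 90.00° ✓; |UC| = 9.500 ✓; ∠UCG = 139.5° ✓; |CG| = 8.600 ✓; ∠CGJ = 59.70° ✓; |GJ| = 27.80 ✓; ∠(GJ, JP) = 90.00° ✓; |JP| = 24.50 ✓; ∠JPW = 140.2° ✓; |PW| = 20.80 ✓; ∠(PW, WS) = 98.60° ✗; |WS| = 13.40 ✓.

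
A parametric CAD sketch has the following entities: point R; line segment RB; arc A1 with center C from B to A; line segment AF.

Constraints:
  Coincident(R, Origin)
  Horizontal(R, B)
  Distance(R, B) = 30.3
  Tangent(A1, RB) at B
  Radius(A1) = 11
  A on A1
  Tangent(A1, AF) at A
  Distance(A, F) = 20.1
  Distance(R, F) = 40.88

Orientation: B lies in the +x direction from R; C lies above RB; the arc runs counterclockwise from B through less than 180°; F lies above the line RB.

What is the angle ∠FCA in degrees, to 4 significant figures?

61.31°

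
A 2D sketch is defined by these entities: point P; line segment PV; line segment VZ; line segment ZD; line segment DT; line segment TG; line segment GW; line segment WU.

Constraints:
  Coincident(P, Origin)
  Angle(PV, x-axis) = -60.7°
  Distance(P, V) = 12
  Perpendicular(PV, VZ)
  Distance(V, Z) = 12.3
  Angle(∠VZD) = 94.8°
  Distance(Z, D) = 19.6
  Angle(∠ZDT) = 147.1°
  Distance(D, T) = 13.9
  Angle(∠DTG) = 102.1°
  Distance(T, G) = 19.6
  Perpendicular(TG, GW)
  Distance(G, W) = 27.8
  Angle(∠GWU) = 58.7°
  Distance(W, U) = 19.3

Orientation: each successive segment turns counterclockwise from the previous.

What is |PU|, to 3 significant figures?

9.49

TG is perpendicular to GW, so GW runs at -44.7°; with |GW| = 27.8, W = (2.73, -12.6). ∠GWU = 58.7° gives WU at 76.6° from the x-axis; with |WU| = 19.3, U = (7.21, 6.17). Then |PU| = |U − P| = 9.49.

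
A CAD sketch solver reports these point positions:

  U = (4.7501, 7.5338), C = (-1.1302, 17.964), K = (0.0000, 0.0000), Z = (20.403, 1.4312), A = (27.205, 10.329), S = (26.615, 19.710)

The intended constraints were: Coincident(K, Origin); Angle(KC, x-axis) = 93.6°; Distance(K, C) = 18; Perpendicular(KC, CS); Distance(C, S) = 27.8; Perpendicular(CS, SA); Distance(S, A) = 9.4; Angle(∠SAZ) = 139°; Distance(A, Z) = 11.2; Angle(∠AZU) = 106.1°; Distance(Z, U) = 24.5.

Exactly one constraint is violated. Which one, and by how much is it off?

Distance(Z, U) = 24.5 — off by 7.70.

K = (0.00, 0.00) ✓; KC at 93.60° ✓; |KC| = 18.00 ✓; ∠(KC, CS) = 90.00° ✓; |CS| = 27.80 ✓; ∠(CS, SA) = 90.00° ✓; |SA| = 9.400 ✓; ∠SAZ = 139.0° ✓; |AZ| = 11.20 ✓; ∠AZU = 106.1° ✓; |ZU| = 16.80 ✗.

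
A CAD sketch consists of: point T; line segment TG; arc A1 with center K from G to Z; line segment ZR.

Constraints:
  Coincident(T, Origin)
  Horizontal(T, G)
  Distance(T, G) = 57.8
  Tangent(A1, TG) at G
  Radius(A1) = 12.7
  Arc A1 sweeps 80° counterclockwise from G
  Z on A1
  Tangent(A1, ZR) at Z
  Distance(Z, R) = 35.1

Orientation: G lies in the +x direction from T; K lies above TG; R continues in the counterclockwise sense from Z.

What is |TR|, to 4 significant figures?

88.70

On A1, G sits at bearing -90° from K; an 80° counterclockwise sweep puts Z at bearing -10°, so Z = K + 12.7·(cos -10°, sin -10°) = (70.31, 10.49). A1 meets ZR tangentially, so KZ is at right angles to ZR, so ZR runs along (−sin -10°, cos -10°); with |ZR| = 35.1, R = (76.40, 45.06). Then |TR| = |R − T| = 88.70.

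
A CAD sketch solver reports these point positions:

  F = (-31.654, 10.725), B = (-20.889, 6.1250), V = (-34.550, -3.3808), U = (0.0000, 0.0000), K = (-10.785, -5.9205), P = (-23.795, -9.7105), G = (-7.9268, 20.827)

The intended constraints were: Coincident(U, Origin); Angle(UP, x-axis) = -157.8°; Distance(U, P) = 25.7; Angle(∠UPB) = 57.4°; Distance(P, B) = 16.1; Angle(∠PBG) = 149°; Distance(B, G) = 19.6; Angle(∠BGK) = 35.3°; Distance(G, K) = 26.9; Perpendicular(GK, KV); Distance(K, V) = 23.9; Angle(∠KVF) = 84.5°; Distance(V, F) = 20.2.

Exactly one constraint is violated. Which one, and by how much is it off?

Distance(V, F) = 20.2 — off by 5.80.

U = (0.00, 0.00) ✓; UP at -157.8° ✓; |UP| = 25.70 ✓; ∠UPB = 57.40° ✓; |PB| = 16.10 ✓; ∠PBG = 149.0° ✓; |BG| = 19.60 ✓; ∠BGK = 35.30° ✓; |GK| = 26.90 ✓; ∠(GK, KV) = 90.00° ✓; |KV| = 23.90 ✓; ∠KVF = 84.50° ✓; |VF| = 14.40 ✗.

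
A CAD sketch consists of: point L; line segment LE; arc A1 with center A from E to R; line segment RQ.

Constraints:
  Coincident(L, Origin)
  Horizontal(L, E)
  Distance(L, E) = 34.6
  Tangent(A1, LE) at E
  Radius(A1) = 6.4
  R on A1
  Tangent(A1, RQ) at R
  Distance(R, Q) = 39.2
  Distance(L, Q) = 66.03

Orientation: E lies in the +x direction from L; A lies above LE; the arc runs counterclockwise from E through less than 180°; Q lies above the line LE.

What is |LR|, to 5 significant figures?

41.106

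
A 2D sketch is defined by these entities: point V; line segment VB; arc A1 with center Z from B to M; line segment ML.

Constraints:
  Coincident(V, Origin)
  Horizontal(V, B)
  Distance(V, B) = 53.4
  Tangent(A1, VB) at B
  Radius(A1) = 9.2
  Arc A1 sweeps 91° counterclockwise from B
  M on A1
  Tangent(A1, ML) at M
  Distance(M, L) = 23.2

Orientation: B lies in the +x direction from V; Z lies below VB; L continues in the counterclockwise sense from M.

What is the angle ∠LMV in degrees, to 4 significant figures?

103.0°

V is at the origin; VB is horizontal with |VB| = 53.4 and B on the +x side, so B = (53.40, 0.000). Tangency of A1 to VB means the radius ZB is perpendicular to VB, so Z = B + (0, -9.2) = (53.40, -9.200). On A1, B sits at bearing 90° from Z; a 91° counterclockwise sweep puts M at bearing 181°, so M = Z + 9.2·(cos 181°, sin 181°) = (44.20, -9.361). The tangent condition forces ZM to be normal to ML, so ML runs along (−sin 181°, cos 181°); with |ML| = 23.2, L = (44.61, -32.56). Then cos ∠LMV = ML·MV / (|ML||MV|), giving 103.0°.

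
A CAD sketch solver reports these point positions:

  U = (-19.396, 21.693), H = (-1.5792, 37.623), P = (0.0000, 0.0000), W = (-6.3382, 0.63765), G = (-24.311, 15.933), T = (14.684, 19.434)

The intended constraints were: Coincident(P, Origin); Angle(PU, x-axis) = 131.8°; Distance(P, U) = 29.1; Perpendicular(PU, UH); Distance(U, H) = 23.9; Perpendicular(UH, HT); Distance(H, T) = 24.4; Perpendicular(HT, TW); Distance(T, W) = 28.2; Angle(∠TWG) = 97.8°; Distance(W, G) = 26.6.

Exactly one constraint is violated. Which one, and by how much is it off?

Distance(W, G) = 26.6 — off by 3.00.

P = (0.00, 0.00) ✓; PU at 131.8° ✓; |PU| = 29.10 ✓; ∠(PU, UH) = 90.00° ✓; |UH| = 23.90 ✓; ∠(UH, HT) = 90.00° ✓; |HT| = 24.40 ✓; ∠(HT, TW) = 90.00° ✓; |TW| = 28.20 ✓; ∠TWG = 97.80° ✓; |WG| = 23.60 ✗.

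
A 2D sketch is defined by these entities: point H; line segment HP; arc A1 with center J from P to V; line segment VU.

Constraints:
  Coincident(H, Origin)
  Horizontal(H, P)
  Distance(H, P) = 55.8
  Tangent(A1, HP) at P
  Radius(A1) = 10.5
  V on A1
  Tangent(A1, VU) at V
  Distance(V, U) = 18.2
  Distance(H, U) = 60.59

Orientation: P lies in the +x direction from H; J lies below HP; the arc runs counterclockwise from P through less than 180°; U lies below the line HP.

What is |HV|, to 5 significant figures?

47.987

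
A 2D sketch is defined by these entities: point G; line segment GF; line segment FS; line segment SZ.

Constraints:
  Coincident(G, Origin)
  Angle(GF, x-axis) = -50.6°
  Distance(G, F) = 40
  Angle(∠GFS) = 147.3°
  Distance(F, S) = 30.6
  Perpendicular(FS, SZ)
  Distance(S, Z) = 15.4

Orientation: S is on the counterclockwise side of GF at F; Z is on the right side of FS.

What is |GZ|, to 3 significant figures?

74.2

∠GFS = 147.3°, so FS runs at -50.6° + (180° − 147.3°) = -17.9° from the x-axis; with |FS| = 30.6, S = F + 30.6·(cos -17.9°, sin -17.9°) = (54.5, -40.3). FS is perpendicular to SZ; with |SZ| = 15.4 on the right of FS, Z = S + 15.4·(-0.307, -0.952) = (49.8, -55.0). Then |GZ| = |Z − G| = 74.2.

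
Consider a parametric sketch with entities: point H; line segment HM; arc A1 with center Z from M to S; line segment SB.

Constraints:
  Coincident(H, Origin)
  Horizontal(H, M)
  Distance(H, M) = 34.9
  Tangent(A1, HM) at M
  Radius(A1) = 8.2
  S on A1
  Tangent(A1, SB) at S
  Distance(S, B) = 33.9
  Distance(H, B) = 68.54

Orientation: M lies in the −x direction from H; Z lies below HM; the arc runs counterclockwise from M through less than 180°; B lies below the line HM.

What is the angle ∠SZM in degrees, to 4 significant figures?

55.40°

H is at the origin; HM is horizontal with |HM| = 34.9 and M on the −x side, so M = (-34.90, 0.000). Since A1 is tangent to HM there, ZM ⟂ HM, so Z = M + (0, -8.2) = (-34.90, -8.200). Since ZS ⟂ SB (tangency), |ZB| = √(8.2² + 33.9²) = 34.88 regardless of where S sits on A1. So B lies on both circle(H, 68.54) and circle(Z, 34.88); the below-HM intersection is B = (-60.90, -31.45). S is the foot of the tangent from B: S = (-41.65, -3.544).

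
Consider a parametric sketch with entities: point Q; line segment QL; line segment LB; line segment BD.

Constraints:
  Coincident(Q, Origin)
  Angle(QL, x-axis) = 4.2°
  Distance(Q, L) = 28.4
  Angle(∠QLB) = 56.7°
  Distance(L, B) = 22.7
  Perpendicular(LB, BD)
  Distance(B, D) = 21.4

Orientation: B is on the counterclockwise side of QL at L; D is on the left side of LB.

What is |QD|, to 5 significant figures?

7.4821

Q is at the origin; QL runs at 4.2° with length 28.4, so L = 28.4·(cos 4.2°, sin 4.2°) = (28.324, 2.0800). ∠QLB = 56.7°, so LB runs at 4.2° + (180° − 56.7°) = 127.50° from the x-axis; with |LB| = 22.7, B = L + 22.7·(cos 127.50°, sin 127.50°) = (14.505, 20.089). LB is perpendicular to BD; with |BD| = 21.4 on the left of LB, D = B + 21.4·(-0.79335, -0.60876) = (-2.4729, 7.0616). Then |QD| = |D − Q| = 7.4821.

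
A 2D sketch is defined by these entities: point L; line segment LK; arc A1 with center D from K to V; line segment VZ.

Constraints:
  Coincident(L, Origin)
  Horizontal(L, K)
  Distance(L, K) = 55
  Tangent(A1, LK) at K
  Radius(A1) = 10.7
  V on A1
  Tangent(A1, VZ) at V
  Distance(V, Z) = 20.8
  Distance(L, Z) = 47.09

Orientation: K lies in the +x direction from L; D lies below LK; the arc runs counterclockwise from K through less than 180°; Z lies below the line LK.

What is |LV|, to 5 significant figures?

45.426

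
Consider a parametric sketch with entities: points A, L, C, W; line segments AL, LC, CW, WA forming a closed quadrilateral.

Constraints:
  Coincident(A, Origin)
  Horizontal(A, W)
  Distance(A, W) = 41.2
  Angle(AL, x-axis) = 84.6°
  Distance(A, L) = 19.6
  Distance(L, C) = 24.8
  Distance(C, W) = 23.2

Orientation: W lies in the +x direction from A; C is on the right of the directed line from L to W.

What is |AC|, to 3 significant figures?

18.0

Checks: A = (0.00, 0.00) ✓; |LC| = 24.80 ✓; |CW| = 23.20 ✓.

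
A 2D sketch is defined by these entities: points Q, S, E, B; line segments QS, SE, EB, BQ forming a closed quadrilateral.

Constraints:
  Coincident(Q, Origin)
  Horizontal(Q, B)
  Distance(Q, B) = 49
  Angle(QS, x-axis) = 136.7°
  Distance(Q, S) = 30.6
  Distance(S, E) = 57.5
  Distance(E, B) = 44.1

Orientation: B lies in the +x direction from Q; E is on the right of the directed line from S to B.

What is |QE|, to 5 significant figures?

27.775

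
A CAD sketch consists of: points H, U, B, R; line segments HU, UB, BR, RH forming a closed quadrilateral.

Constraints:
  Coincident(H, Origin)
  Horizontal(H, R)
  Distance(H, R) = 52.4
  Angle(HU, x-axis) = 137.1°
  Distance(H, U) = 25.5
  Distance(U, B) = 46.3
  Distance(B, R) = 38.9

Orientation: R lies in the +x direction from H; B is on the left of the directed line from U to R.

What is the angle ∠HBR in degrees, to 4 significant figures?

84.68°

H is at the origin; HR is horizontal with |HR| = 52.4 and R in +x, so R = (52.4, 0). HU runs at 137.1° with |HU| = 25.5, so U = (-18.68, 17.36). B is determined by |UB| = 46.3 and |BR| = 38.9 together: it lies at the intersection of circle(U, 46.3) and circle(R, 38.9). With |UR| = 73.17, the foot of the radical line on UR is 40.89 from U and the perpendicular offset is √(46.3² − 40.89²) = 21.71. Taking the left-of-UR solution: B = (26.20, 28.75).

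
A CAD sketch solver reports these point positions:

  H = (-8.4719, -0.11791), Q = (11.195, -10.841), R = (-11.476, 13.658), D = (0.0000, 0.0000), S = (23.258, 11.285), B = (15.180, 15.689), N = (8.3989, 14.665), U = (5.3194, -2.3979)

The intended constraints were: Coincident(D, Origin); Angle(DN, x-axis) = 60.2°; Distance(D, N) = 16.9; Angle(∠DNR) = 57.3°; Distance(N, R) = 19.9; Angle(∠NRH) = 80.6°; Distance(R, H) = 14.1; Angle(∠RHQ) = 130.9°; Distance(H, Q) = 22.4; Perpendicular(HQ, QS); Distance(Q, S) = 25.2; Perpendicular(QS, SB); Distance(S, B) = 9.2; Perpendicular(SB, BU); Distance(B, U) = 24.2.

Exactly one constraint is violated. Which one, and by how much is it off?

Distance(B, U) = 24.2 — off by 3.60.

D = (0.00, 0.00) ✓; DN at 60.20° ✓; |DN| = 16.90 ✓; ∠DNR = 57.30° ✓; |NR| = 19.90 ✓; ∠NRH = 80.60° ✓; |RH| = 14.10 ✓; ∠RHQ = 130.9° ✓; |HQ| = 22.40 ✓; ∠(HQ, QS) = 90.00° ✓; |QS| = 25.20 ✓; ∠(QS, SB) = 90.00° ✓; |SB| = 9.201 ✓; ∠(SB, BU) = 90.00° ✓; |BU| = 20.60 ✗.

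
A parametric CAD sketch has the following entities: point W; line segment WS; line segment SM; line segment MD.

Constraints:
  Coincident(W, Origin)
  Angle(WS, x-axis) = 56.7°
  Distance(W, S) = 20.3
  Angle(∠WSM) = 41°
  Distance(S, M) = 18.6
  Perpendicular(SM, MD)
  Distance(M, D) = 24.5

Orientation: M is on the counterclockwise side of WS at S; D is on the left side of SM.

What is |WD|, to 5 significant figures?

11.653

W is at the origin; WS runs at 56.7° with length 20.3, so S = 20.3·(cos 56.7°, sin 56.7°) = (11.145, 16.967). ∠WSM = 41.0°, so SM runs at 56.7° + (180° − 41.0°) = 195.70° from the x-axis; with |SM| = 18.6, M = S + 18.6·(cos 195.70°, sin 195.70°) = (-6.7609, 11.934). The perpendicularity gives MD at right angles to SM; with |MD| = 24.5 on the left of SM, D = M + 24.5·(0.27060, -0.96269) = (-0.13119, -11.652). Then |WD| = |D − W| = 11.653.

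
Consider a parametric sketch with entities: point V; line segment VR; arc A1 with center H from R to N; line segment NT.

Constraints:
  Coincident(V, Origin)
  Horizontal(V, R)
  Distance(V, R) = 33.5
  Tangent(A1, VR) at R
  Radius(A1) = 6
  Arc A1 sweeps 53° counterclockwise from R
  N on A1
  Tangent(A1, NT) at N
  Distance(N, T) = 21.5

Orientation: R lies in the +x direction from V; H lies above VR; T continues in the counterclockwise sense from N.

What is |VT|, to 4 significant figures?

54.84

V is at the origin; V and R share the same y with |VR| = 33.5 and R on the +x side, so R = (33.50, 0.000). A1 meets VR tangentially, so HR is at right angles to VR, so H = R + (0, 6) = (33.50, 6.000). On A1, R sits at bearing -90° from H; a 53° counterclockwise sweep puts N at bearing -37°, so N = H + 6.0·(cos -37°, sin -37°) = (38.29, 2.389). A1 meets NT tangentially, so HN is at right angles to NT, so NT runs along (−sin -37°, cos -37°); with |NT| = 21.5, T = (51.23, 19.56). Then |VT| = |T − V| = 54.84.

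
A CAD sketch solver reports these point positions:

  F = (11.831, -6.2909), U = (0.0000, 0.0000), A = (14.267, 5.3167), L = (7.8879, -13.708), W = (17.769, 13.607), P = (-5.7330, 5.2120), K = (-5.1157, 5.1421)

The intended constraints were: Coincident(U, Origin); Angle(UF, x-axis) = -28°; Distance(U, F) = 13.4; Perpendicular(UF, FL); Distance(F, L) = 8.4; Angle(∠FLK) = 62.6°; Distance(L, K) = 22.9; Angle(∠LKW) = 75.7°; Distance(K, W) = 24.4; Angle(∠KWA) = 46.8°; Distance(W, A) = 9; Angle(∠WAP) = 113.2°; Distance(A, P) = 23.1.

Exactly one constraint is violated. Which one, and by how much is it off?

Distance(A, P) = 23.1 — off by 3.10.

U = (0.00, 0.00) ✓; UF at -28.00° ✓; |UF| = 13.40 ✓; ∠(UF, FL) = 90.00° ✓; |FL| = 8.400 ✓; ∠FLK = 62.60° ✓; |LK| = 22.90 ✓; ∠LKW = 75.70° ✓; |KW| = 24.40 ✓; ∠KWA = 46.80° ✓; |WA| = 9.000 ✓; ∠WAP = 113.2° ✓; |AP| = 20.00 ✗.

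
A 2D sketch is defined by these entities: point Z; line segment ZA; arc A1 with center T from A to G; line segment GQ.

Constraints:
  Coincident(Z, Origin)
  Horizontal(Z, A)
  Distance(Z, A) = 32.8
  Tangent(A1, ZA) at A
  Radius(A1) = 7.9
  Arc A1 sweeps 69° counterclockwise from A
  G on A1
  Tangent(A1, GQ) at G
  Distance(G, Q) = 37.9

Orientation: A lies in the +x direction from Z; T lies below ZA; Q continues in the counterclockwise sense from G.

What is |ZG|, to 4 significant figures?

25.93

Z is at the origin; Z and A share the same y with |ZA| = 32.8 and A on the +x side, so A = (32.80, 0.000). Since A1 is tangent to ZA there, TA ⟂ ZA, so T = A + (0, -7.9) = (32.80, -7.900). On A1, A sits at bearing 90° from T; a 69° counterclockwise sweep puts G at bearing 159°, so G = T + 7.9·(cos 159°, sin 159°) = (25.42, -5.069). Then |ZG| = |G − Z| = 25.93.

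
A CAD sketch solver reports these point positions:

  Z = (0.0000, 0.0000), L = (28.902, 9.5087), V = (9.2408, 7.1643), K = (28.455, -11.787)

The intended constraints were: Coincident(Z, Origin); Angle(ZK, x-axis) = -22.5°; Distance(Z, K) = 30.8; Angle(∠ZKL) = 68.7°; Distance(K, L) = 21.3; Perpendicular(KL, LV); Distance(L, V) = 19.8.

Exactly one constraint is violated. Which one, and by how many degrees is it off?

Perpendicular(KL, LV) — off by 8.00°.

Z = (0.00, 0.00) ✓; ZK at -22.50° ✓; |ZK| = 30.80 ✓; ∠ZKL = 68.70° ✓; |KL| = 21.30 ✓; ∠(KL, LV) = 98.00° ✗; |LV| = 19.80 ✓.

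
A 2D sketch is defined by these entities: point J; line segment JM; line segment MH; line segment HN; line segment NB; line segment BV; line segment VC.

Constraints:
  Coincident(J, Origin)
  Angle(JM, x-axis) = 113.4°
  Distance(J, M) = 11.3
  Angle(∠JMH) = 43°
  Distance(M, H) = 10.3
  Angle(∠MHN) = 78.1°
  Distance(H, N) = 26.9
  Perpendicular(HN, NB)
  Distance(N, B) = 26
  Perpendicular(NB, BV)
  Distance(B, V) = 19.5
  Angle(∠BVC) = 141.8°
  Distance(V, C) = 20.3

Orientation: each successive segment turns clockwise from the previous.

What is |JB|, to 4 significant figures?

31.84

J is at the origin; JM runs at 113.4° with length 11.3, so M = (-4.488, 10.37). ∠JMH = 43.0° gives MH at -23.60° from the x-axis; with |MH| = 10.3, H = (4.951, 6.247). ∠MHN = 78.1° gives HN at -125.5° from the x-axis; with |HN| = 26.9, N = (-10.67, -15.65). The perpendicularity gives NB at right angles to HN, so NB runs at 144.5°; with |NB| = 26.0, B = (-31.84, -0.5544). Then |JB| = |B − J| = 31.84.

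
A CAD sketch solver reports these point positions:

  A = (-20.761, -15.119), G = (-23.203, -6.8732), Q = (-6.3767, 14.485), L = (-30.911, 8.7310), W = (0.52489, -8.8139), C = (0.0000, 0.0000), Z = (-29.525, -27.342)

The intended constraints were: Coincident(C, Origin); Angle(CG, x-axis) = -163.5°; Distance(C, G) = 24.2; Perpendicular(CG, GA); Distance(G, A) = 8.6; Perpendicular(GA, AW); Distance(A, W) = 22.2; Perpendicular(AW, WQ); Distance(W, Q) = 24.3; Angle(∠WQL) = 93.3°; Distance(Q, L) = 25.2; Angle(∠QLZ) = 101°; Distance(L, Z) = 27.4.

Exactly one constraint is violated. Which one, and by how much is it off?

Distance(L, Z) = 27.4 — off by 8.70.

C = (0.00, 0.00) ✓; CG at -163.5° ✓; |CG| = 24.20 ✓; ∠(CG, GA) = 90.00° ✓; |GA| = 8.600 ✓; ∠(GA, AW) = 90.00° ✓; |AW| = 22.20 ✓; ∠(AW, WQ) = 90.00° ✓; |WQ| = 24.30 ✓; ∠WQL = 93.30° ✓; |QL| = 25.20 ✓; ∠QLZ = 101.0° ✓; |LZ| = 36.10 ✗.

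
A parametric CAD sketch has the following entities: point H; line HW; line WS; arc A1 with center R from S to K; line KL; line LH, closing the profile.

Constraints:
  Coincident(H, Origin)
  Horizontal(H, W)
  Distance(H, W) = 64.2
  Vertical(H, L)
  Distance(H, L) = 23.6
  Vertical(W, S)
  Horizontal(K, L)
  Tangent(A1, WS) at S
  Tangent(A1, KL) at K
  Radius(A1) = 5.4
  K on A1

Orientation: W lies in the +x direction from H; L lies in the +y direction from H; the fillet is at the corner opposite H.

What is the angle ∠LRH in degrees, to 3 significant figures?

22.4°

H is at the origin; HW is horizontal with |HW| = 64.2 and W on the +x side, so W = (64.2, 0.00). H and L share the same x with |HL| = 23.6 and L on the +y side, so L = (0.00, 23.6). The virtual corner opposite H is at (64.2, 23.6). A1 meets WS tangentially, so RS is at right angles to WS and tangency of A1 to KL means the radius RK is perpendicular to KL, with radius 5.4, so the center R sits 5.4 in from both sides at R = (58.8, 18.2). Then cos ∠LRH = RL·RH / (|RL||RH|), giving 22.4°.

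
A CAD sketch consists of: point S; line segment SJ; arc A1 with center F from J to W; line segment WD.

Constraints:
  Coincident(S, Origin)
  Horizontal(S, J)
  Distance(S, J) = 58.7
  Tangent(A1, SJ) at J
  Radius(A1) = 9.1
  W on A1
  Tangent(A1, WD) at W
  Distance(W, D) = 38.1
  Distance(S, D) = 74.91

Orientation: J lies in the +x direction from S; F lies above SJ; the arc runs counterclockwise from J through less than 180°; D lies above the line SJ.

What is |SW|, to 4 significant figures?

68.45

Checks: |SJ| = 58.70 ✓; |FW| = 9.100 ✓; ∠(FW, WD) = 90.00° ✓; |WD| = 38.10 ✓; |SD| = 74.91 ✓.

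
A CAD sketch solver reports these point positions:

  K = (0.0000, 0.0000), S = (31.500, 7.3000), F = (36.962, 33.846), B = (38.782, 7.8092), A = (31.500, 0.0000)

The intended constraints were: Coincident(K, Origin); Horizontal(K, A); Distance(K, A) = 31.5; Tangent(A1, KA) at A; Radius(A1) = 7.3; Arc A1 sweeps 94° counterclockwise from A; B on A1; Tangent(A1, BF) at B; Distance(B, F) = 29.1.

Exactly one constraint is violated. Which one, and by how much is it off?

Distance(B, F) = 29.1 — off by 3.00.

K = (0.00, 0.00) ✓; K.y = 0.00, A.y = 0.00 ✓; |KA| = 31.50 ✓; ∠(SA, AK) = 90.00° ✓; |SA| = 7.300 ✓; bearing(S→B) − bearing(S→A) = 94.00° ✓; |SB| = 7.300 ✓; ∠(SB, BF) = 90.00° ✓; |BF| = 26.10 ✗.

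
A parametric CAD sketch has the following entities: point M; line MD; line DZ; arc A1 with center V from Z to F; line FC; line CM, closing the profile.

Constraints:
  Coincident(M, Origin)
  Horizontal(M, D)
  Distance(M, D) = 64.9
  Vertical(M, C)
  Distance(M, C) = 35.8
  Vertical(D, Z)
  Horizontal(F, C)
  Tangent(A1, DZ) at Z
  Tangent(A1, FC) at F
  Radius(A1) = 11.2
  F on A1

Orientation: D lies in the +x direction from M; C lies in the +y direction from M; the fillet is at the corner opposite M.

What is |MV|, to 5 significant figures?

59.066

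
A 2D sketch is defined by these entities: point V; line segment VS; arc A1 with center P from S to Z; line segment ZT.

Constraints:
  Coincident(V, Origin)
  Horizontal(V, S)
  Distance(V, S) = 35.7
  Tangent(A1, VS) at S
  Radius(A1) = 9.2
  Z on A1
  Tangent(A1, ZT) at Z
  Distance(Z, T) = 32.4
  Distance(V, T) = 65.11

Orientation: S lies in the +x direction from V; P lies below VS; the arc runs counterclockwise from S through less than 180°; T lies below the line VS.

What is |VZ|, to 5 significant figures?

33.316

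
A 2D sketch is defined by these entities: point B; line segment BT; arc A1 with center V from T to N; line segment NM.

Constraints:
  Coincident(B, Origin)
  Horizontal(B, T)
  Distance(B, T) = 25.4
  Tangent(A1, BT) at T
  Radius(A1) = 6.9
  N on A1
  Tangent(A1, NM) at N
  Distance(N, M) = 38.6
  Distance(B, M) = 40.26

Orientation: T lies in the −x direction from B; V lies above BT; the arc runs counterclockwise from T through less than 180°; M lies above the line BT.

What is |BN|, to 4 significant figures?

19.49

Checks: |VN| = 6.900 ✓; ∠(VN, NM) = 90.00° ✓; |NM| = 38.60 ✓; |BM| = 40.26 ✓.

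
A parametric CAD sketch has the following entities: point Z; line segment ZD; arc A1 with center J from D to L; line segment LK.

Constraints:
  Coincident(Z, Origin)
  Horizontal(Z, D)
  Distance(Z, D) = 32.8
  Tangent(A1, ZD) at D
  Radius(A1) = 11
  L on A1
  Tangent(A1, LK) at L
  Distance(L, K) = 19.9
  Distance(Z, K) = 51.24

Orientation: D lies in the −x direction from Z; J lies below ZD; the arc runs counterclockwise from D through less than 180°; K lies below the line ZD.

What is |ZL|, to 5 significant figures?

45.542

Checks: |JL| = 11.00 ✓; ∠(JL, LK) = 90.00° ✓; |LK| = 19.90 ✓; |ZK| = 51.24 ✓.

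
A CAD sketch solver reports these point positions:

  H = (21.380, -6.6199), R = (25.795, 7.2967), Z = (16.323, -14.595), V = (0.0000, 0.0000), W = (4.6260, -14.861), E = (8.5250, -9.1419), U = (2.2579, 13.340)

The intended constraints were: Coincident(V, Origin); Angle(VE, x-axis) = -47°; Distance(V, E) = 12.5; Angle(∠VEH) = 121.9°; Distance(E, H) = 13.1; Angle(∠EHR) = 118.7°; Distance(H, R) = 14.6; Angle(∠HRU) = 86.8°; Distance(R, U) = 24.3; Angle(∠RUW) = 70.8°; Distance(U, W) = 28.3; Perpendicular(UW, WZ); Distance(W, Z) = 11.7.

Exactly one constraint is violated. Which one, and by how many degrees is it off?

Perpendicular(UW, WZ) — off by 3.50°.

V = (0.00, 0.00) ✓; VE at -47.00° ✓; |VE| = 12.50 ✓; ∠VEH = 121.9° ✓; |EH| = 13.10 ✓; ∠EHR = 118.7° ✓; |HR| = 14.60 ✓; ∠HRU = 86.80° ✓; |RU| = 24.30 ✓; ∠RUW = 70.80° ✓; |UW| = 28.30 ✓; ∠(UW, WZ) = 86.50° ✗; |WZ| = 11.70 ✓.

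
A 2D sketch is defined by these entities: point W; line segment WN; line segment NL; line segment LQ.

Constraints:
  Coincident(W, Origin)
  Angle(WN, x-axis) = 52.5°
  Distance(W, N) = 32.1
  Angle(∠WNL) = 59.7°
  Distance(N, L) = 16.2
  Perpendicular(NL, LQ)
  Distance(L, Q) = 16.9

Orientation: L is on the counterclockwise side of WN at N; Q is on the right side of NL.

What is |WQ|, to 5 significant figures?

44.615

W is at the origin; WN runs at 52.5° with length 32.1, so N = 32.1·(cos 52.5°, sin 52.5°) = (19.541, 25.467). ∠WNL = 59.7°, so NL runs at 52.5° + (180° − 59.7°) = 172.80° from the x-axis; with |NL| = 16.2, L = N + 16.2·(cos 172.80°, sin 172.80°) = (3.4690, 27.497). NL is perpendicular to LQ; with |LQ| = 16.9 on the right of NL, Q = L + 16.9·(0.12533, 0.99211) = (5.5871, 44.264). Then |WQ| = |Q − W| = 44.615.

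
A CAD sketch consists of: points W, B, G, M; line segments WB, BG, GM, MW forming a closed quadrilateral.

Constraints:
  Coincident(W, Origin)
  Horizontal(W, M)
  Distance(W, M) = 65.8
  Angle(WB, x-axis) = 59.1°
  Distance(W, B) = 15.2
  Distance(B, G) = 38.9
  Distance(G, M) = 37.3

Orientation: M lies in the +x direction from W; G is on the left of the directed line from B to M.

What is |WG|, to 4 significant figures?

52.20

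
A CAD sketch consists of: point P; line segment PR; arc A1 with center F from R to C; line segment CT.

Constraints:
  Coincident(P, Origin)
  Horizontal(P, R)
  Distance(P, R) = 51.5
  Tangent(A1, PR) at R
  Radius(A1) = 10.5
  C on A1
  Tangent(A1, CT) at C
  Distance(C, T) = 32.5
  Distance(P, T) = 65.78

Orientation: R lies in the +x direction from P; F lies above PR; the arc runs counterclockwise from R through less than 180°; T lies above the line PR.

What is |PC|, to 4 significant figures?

62.88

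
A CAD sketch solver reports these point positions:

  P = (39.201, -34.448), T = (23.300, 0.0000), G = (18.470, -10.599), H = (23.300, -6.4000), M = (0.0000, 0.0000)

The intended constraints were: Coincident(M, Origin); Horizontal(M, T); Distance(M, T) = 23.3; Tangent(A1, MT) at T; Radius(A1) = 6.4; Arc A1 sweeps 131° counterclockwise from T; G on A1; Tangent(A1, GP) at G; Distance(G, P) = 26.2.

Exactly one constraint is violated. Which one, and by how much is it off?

Distance(G, P) = 26.2 — off by 5.40.

M = (0.00, 0.00) ✓; M.y = 0.00, T.y = 0.00 ✓; |MT| = 23.30 ✓; ∠(HT, TM) = 90.00° ✓; |HT| = 6.400 ✓; bearing(H→G) − bearing(H→T) = 131.0° ✓; |HG| = 6.400 ✓; ∠(HG, GP) = 90.00° ✓; |GP| = 31.60 ✗.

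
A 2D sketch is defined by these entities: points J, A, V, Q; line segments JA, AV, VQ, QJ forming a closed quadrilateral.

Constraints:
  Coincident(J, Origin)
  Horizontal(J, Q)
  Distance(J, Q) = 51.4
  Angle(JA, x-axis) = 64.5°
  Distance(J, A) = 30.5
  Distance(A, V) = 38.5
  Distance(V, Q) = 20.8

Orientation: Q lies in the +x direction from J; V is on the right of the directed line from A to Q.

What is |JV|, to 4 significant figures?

32.18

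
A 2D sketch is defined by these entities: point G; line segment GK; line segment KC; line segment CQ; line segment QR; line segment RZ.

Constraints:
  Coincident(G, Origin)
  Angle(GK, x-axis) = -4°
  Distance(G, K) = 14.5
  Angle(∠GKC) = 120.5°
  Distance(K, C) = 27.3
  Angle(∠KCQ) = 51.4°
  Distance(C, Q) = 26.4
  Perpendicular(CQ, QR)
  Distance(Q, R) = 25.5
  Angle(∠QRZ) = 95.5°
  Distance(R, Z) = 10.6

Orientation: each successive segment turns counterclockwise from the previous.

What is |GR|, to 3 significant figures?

7.96

∠KCQ = 51.4° gives CQ at -176° from the x-axis; with |CQ| = 26.4, Q = (3.60, 19.6). The perpendicularity gives QR at right angles to CQ, so QR runs at -85.9°; with |QR| = 25.5, R = (5.42, -5.84). Then |GR| = |R − G| = 7.96.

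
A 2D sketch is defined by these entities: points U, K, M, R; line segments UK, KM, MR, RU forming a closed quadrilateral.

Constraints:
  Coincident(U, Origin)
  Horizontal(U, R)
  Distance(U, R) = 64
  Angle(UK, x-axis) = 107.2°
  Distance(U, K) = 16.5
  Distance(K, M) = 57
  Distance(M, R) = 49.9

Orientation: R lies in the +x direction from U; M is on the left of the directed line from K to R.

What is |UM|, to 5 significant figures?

63.145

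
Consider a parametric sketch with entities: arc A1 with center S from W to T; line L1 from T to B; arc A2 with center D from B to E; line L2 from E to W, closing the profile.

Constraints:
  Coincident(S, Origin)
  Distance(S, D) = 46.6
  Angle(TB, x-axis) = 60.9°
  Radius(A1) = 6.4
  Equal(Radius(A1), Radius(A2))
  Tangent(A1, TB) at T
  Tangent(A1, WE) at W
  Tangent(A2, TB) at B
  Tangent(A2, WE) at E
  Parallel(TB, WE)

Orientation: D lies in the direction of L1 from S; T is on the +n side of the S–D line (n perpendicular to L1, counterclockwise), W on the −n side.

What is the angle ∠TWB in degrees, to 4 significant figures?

74.64°

The slot axis is L1's direction at 60.9°, so u = (cos 60.9°, sin 60.9°) = (0.4863, 0.8738) and n = (−sin 60.9°, cos 60.9°) = (-0.8738, 0.4863). S is at the origin and D lies 46.6 along u from S, so D = 46.6·u = (22.66, 40.72). Tangency of A1 to both parallel lines with radius 6.4 puts T and W at S ± 6.4·n: T = (-5.592, 3.113), W = (5.592, -3.113). Equal radii place B and E the same way about D: B = D + 6.4·n = (17.07, 43.83), E = D − 6.4·n = (28.26, 37.61). Then cos ∠TWB = WT·WB / (|WT||WB|), giving 74.64°.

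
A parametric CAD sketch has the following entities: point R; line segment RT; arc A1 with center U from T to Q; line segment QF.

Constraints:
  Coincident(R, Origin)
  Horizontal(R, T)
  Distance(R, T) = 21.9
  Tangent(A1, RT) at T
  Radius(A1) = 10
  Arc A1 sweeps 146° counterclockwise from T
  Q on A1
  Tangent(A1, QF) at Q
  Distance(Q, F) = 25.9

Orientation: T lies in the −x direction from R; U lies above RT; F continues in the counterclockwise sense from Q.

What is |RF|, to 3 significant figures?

50.0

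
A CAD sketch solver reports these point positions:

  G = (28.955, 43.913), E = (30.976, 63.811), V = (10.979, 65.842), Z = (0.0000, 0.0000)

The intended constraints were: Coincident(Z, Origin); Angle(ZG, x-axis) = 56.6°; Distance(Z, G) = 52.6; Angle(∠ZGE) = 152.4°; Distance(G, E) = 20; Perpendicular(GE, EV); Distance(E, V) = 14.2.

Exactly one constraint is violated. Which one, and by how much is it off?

Distance(E, V) = 14.2 — off by 5.90.

Z = (0.00, 0.00) ✓; ZG at 56.60° ✓; |ZG| = 52.60 ✓; ∠ZGE = 152.4° ✓; |GE| = 20.00 ✓; ∠(GE, EV) = 90.00° ✓; |EV| = 20.10 ✗.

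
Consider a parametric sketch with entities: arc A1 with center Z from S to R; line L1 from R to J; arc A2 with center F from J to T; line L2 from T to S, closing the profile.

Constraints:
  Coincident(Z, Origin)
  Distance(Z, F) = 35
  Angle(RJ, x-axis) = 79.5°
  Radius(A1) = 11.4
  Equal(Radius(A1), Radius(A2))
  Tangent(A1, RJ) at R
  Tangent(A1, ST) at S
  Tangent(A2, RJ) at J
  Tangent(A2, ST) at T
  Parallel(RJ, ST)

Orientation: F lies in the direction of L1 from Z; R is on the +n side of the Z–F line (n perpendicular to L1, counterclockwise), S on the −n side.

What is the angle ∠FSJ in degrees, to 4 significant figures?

15.04°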